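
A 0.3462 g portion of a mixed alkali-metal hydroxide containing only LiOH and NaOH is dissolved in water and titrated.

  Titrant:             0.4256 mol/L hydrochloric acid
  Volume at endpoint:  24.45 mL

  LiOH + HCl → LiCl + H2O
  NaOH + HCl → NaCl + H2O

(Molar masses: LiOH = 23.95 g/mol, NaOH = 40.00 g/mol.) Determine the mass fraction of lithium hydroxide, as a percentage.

30.19 %

n(HCl) = 0.02445 × 0.4256 = 0.01041 mol
Let x = n(LiOH), y = n(NaOH).
Titrant: 1x + 1y = 0.01041;  mass: 23.95x + 40.00y = 0.3462
Solving, x = 4.364 × 10^-3 mol, y = 6.042 × 10^-3 mol
mass of LiOH = 4.364 × 10^-3 × 23.95 = 0.1045 g
% LiOH = 0.1045 / 0.3462 × 100 = 30.19 %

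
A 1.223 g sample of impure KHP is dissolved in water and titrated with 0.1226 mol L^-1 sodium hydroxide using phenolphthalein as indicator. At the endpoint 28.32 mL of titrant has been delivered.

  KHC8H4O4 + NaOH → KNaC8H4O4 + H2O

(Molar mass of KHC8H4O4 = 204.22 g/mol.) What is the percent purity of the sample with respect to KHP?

n(NaOH) = 0.02832 L × 0.1226 mol/L = 3.472 × 10^-3 mol
n(KHC8H4O4) = 3.472 × 10^-3 mol (1:1 ratio)
mass of KHC8H4O4 = 3.472 × 10^-3 × 204.22 g/mol = 0.7091 g
% KHC8H4O4 = 0.7091 / 1.223 × 100 = 57.98 %

57.98 %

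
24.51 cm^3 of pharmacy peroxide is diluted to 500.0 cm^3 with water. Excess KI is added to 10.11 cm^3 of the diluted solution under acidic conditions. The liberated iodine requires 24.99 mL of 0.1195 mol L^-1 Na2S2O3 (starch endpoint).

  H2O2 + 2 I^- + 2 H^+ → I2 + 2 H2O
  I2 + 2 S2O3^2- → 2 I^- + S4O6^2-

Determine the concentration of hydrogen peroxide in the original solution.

n(S2O3^2-) = 0.02499 × 0.1195 = 2.986 × 10^-3 mol
n(I2) = n(S2O3^2-)/2 = 1.493 × 10^-3 mol
n(H2O2) in the aliquot = 1.493 × 10^-3 mol (1:1 ratio)
[H2O2]_dilute = 1.493 × 10^-3 / 0.01011 = 0.1477 mol/L
[H2O2]_original = 0.1477 × 500.0/24.51 = 3.013 mol/L

3.013 mol/L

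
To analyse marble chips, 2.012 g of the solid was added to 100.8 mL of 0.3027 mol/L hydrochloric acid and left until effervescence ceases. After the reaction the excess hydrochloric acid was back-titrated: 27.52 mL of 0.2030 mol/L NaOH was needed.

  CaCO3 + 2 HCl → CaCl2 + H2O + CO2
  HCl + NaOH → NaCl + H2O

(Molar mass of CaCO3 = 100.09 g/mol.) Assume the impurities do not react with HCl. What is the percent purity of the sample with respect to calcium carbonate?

62.00 %

n(HCl) added = 0.1008 × 0.3027 = 0.03051 mol
n(NaOH) used in back-titration = 0.02752 × 0.2030 = 5.587 × 10^-3 mol
n(HCl) left over = 5.587 × 10^-3 mol (1:1 ratio)
n(HCl) consumed by analyte = 0.03051 − 5.587 × 10^-3 = 0.02493 mol
From the 1:2 ratio, n(CaCO3) = 1/2 × 0.02493 = 0.01246 mol
mass of CaCO3 = 0.01246 × 100.09 = 1.247 g
% CaCO3 = 1.247 / 2.012 × 100 = 62.00 %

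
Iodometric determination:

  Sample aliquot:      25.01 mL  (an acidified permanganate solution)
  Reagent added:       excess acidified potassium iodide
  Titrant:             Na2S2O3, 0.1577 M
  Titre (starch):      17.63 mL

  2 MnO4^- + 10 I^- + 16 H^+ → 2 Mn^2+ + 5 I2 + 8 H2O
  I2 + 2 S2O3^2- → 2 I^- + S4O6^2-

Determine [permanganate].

0.02223 M

n(S2O3^2-) = 0.01763 × 0.1577 = 2.780 × 10^-3 mol
n(I2) = n(S2O3^2-)/2 = 1.390 × 10^-3 mol
From the 2:5 ratio, n(MnO4^-) in the aliquot = 2/5 × 1.390 × 10^-3 = 5.561 × 10^-4 mol
[MnO4^-] = 5.561 × 10^-4 / 0.02501 = 0.02223 mol/L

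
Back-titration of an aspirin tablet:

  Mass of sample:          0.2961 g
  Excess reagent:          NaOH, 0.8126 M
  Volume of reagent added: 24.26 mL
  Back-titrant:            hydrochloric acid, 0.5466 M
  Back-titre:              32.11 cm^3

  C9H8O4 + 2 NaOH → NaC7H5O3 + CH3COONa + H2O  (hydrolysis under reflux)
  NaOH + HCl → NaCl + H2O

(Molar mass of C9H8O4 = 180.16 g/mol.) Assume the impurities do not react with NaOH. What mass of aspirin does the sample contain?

0.1948 g

n(NaOH) added = 0.02426 × 0.8126 = 0.01971 mol
n(HCl) used in back-titration = 0.03211 × 0.5466 = 0.01755 mol
n(NaOH) left over = 0.01755 mol (1:1 ratio)
n(NaOH) consumed by analyte = 0.01971 − 0.01755 = 2.162 × 10^-3 mol
From the 1:2 ratio, n(C9H8O4) = 1/2 × 2.162 × 10^-3 = 1.081 × 10^-3 mol
mass of C9H8O4 = 1.081 × 10^-3 × 180.16 = 0.1948 g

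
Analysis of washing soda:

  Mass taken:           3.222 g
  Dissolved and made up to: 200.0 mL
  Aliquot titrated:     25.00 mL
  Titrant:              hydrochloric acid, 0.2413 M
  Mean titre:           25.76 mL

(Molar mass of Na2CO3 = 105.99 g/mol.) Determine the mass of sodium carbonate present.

2.635 g

Na2CO3 + 2 HCl → 2 NaCl + H2O + CO2
n(HCl) per titration = 0.02576 × 0.2413 = 6.216 × 10^-3 mol
From the 1:2 ratio, n(Na2CO3) in each aliquot = 1/2 × 6.216 × 10^-3 = 3.108 × 10^-3 mol
n(Na2CO3) in the whole flask = 3.108 × 10^-3 × 200.0/25.00 = 0.02486 mol
mass of Na2CO3 = 0.02486 × 105.99 = 2.635 g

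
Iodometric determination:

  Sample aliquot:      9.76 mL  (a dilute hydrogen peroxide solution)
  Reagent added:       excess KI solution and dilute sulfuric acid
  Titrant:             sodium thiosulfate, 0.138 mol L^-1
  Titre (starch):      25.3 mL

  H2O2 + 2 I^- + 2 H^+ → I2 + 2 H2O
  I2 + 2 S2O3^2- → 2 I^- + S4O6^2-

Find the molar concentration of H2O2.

0.179 mol/L

n(S2O3^2-) = 0.0253 × 0.138 = 3.49 × 10^-3 mol
n(I2) = n(S2O3^2-)/2 = 1.75 × 10^-3 mol
n(H2O2) in the aliquot = 1.75 × 10^-3 mol (1:1 ratio)
[H2O2] = 1.75 × 10^-3 / 0.00976 = 0.179 mol/L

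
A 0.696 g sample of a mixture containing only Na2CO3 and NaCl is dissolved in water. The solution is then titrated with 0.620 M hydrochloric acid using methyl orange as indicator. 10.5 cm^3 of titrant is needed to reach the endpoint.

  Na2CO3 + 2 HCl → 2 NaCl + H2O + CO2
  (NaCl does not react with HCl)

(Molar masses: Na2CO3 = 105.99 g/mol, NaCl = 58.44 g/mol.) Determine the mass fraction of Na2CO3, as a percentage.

49.6 %

n(HCl) = 0.0105 × 0.620 = 6.51 × 10^-3 mol
Let x = n(Na2CO3), y = n(NaCl).
Titrant: 2x = 6.51 × 10^-3;  mass: 105.99x + 58.44y = 0.696
Solving, x = 3.25 × 10^-3 mol, y = 6.01 × 10^-3 mol
mass of Na2CO3 = 3.25 × 10^-3 × 105.99 = 0.345 g
% Na2CO3 = 0.345 / 0.696 × 100 = 49.6 %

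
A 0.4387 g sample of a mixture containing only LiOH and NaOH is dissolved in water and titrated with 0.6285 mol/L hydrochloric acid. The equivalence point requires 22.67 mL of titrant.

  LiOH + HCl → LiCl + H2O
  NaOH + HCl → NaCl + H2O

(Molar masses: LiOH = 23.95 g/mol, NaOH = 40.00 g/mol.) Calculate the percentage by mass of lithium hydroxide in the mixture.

n(HCl) = 0.02267 × 0.6285 = 0.01425 mol
Let x = n(LiOH), y = n(NaOH).
Titrant: 1x + 1y = 0.01425;  mass: 23.95x + 40.00y = 0.4387
Solving, x = 8.176 × 10^-3 mol, y = 6.072 × 10^-3 mol
mass of LiOH = 8.176 × 10^-3 × 23.95 = 0.1958 g
% LiOH = 0.1958 / 0.4387 × 100 = 44.63 %

44.63 %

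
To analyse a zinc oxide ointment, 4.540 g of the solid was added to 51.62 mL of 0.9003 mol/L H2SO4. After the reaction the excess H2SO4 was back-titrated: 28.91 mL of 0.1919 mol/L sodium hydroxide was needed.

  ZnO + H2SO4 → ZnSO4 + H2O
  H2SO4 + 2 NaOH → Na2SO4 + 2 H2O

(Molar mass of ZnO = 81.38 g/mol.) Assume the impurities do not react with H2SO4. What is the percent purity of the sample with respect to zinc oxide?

78.33 %

n(H2SO4) added = 0.05162 × 0.9003 = 0.04647 mol
n(NaOH) used in back-titration = 0.02891 × 0.1919 = 5.548 × 10^-3 mol
From the 1:2 ratio, n(H2SO4) left over = 1/2 × 5.548 × 10^-3 = 2.774 × 10^-3 mol
n(H2SO4) consumed by analyte = 0.04647 − 2.774 × 10^-3 = 0.04370 mol
n(ZnO) = 0.04370 mol (1:1 ratio)
mass of ZnO = 0.04370 × 81.38 = 3.556 g
% ZnO = 3.556 / 4.540 × 100 = 78.33 %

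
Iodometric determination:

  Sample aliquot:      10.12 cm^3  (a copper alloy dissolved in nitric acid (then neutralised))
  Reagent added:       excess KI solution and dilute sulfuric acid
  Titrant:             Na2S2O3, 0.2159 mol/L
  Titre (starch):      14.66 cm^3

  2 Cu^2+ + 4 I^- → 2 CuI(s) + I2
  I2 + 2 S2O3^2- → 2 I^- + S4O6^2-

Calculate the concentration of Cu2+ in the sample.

0.3128 mol/L

n(S2O3^2-) = 0.01466 × 0.2159 = 3.165 × 10^-3 mol
n(I2) = n(S2O3^2-)/2 = 1.583 × 10^-3 mol
From the 2:1 ratio, n(Cu2+) in the aliquot = 2/1 × 1.583 × 10^-3 = 3.165 × 10^-3 mol
[Cu2+] = 3.165 × 10^-3 / 0.01012 = 0.3128 mol/L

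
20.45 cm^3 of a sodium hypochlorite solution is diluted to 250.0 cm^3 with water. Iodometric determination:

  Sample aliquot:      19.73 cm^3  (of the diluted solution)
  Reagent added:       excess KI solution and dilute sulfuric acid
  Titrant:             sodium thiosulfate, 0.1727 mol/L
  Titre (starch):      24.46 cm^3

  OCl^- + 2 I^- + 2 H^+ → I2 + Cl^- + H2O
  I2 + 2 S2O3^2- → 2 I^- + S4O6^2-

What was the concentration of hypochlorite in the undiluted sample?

1.309 mol/L

n(S2O3^2-) = 0.02446 × 0.1727 = 4.224 × 10^-3 mol
n(I2) = n(S2O3^2-)/2 = 2.112 × 10^-3 mol
n(OCl^-) in the aliquot = 2.112 × 10^-3 mol (1:1 ratio)
[OCl^-]_dilute = 2.112 × 10^-3 / 0.01973 = 0.1071 mol/L
[OCl^-]_original = 0.1071 × 250.0/20.45 = 1.309 mol/L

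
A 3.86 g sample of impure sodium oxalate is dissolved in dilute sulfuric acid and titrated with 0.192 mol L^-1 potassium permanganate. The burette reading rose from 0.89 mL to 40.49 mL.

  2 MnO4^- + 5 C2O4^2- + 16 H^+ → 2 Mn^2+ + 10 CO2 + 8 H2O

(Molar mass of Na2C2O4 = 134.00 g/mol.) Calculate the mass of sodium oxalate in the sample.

2.55 g

n(KMnO4) = 0.0396 L × 0.192 mol/L = 7.60 × 10^-3 mol
From the 5:2 ratio, n(Na2C2O4) = 5/2 × 7.60 × 10^-3 = 0.0190 mol
mass of Na2C2O4 = 0.0190 × 134.00 g/mol = 2.55 g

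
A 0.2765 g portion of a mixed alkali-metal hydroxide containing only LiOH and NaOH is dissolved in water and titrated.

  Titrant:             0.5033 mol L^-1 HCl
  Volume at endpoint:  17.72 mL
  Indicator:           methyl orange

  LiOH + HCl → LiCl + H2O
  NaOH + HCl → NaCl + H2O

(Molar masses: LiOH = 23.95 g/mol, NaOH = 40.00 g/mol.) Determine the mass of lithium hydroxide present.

0.1197 g

n(HCl) = 0.01772 × 0.5033 = 8.918 × 10^-3 mol
Let x = n(LiOH), y = n(NaOH).
Titrant: 1x + 1y = 8.918 × 10^-3;  mass: 23.95x + 40.00y = 0.2765
Solving, x = 4.999 × 10^-3 mol, y = 3.919 × 10^-3 mol
mass of LiOH = 4.999 × 10^-3 × 23.95 = 0.1197 g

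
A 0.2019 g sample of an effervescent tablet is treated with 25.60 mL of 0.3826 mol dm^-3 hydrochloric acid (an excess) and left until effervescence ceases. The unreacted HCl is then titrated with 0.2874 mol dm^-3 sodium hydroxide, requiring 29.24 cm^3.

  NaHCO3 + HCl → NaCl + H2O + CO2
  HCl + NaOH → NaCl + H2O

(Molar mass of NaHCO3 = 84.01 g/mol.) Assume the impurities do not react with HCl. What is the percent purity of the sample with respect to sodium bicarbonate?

57.88 %

n(HCl) added = 0.02560 × 0.3826 = 9.795 × 10^-3 mol
n(NaOH) used in back-titration = 0.02924 × 0.2874 = 8.404 × 10^-3 mol
n(HCl) left over = 8.404 × 10^-3 mol (1:1 ratio)
n(HCl) consumed by analyte = 9.795 × 10^-3 − 8.404 × 10^-3 = 1.391 × 10^-3 mol
n(NaHCO3) = 1.391 × 10^-3 mol (1:1 ratio)
mass of NaHCO3 = 1.391 × 10^-3 × 84.01 = 0.1169 g
% NaHCO3 = 0.1169 / 0.2019 × 100 = 57.88 %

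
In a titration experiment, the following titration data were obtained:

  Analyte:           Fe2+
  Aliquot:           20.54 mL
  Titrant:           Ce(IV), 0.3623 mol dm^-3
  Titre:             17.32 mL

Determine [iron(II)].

0.3055 mol/L

Ce^4+ + Fe^2+ → Ce^3+ + Fe^3+
n(Ce4+) = 0.01732 L × 0.3623 mol/L = 6.275 × 10^-3 mol
n(Fe2+) = 6.275 × 10^-3 mol (1:1 mole ratio)
[Fe2+] = 6.275 × 10^-3 mol / 0.02054 L = 0.3055 mol/L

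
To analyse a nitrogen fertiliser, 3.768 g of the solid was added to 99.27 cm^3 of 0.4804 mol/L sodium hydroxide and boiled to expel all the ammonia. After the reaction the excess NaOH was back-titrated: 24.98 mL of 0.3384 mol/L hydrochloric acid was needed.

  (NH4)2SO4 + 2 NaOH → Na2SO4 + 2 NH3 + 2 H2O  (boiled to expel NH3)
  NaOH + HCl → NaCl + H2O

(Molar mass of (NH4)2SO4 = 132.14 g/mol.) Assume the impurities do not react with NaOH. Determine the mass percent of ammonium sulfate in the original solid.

68.80 %

n(NaOH) added = 0.09927 × 0.4804 = 0.04769 mol
n(HCl) used in back-titration = 0.02498 × 0.3384 = 8.453 × 10^-3 mol
n(NaOH) left over = 8.453 × 10^-3 mol (1:1 ratio)
n(NaOH) consumed by analyte = 0.04769 − 8.453 × 10^-3 = 0.03924 mol
From the 1:2 ratio, n((NH4)2SO4) = 1/2 × 0.03924 = 0.01962 mol
mass of (NH4)2SO4 = 0.01962 × 132.14 = 2.592 g
% (NH4)2SO4 = 2.592 / 3.768 × 100 = 68.80 %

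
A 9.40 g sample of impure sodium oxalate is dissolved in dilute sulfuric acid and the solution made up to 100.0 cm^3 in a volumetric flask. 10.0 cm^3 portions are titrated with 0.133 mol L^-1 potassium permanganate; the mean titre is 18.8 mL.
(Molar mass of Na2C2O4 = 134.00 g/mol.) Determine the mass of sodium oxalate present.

2 MnO4^- + 5 C2O4^2- + 16 H^+ → 2 Mn^2+ + 10 CO2 + 8 H2O
n(KMnO4) per titration = 0.0188 × 0.133 = 2.50 × 10^-3 mol
From the 5:2 ratio, n(Na2C2O4) in each aliquot = 5/2 × 2.50 × 10^-3 = 6.25 × 10^-3 mol
n(Na2C2O4) in the whole flask = 6.25 × 10^-3 × 100.0/10.0 = 0.0625 mol
mass of Na2C2O4 = 0.0625 × 134.00 = 8.38 g

8.38 g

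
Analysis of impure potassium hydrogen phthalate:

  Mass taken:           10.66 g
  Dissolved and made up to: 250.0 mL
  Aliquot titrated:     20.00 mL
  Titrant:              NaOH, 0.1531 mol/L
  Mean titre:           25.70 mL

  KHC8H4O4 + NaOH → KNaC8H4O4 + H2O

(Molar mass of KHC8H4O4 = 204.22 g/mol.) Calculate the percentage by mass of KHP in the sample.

n(NaOH) per titration = 0.02570 × 0.1531 = 3.935 × 10^-3 mol
n(KHC8H4O4) in each aliquot = 3.935 × 10^-3 mol (1:1 ratio)
n(KHC8H4O4) in the whole flask = 3.935 × 10^-3 × 250.0/20.00 = 0.04918 mol
mass of KHC8H4O4 = 0.04918 × 204.22 = 10.04 g
% KHC8H4O4 = 10.04 / 10.66 × 100 = 94.22 %

94.22 %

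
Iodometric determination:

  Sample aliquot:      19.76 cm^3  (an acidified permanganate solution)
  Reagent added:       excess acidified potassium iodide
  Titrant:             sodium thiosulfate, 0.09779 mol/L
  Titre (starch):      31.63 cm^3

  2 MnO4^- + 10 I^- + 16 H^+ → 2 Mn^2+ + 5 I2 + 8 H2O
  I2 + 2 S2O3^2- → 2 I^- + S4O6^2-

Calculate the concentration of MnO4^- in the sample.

0.03131 mol/L

n(S2O3^2-) = 0.03163 × 0.09779 = 3.093 × 10^-3 mol
n(I2) = n(S2O3^2-)/2 = 1.547 × 10^-3 mol
From the 2:5 ratio, n(MnO4^-) in the aliquot = 2/5 × 1.547 × 10^-3 = 6.186 × 10^-4 mol
[MnO4^-] = 6.186 × 10^-4 / 0.01976 = 0.03131 mol/L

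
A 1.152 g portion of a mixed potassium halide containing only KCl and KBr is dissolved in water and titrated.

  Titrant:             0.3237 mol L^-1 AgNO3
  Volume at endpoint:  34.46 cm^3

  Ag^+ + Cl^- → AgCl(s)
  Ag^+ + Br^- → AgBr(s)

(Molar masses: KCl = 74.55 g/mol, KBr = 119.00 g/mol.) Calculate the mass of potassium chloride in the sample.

n(AgNO3) = 0.03446 × 0.3237 = 0.01115 mol
Let x = n(KCl), y = n(KBr).
Titrant: 1x + 1y = 0.01115;  mass: 74.55x + 119.00y = 1.152
Solving, x = 3.946 × 10^-3 mol, y = 7.208 × 10^-3 mol
mass of KCl = 3.946 × 10^-3 × 74.55 = 0.2942 g

0.2942 g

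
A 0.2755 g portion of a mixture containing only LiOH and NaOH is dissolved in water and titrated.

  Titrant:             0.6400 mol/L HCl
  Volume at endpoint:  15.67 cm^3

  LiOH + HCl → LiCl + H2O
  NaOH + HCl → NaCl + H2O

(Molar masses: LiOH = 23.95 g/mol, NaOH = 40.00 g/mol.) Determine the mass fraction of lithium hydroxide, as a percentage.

n(HCl) = 0.01567 × 0.6400 = 0.01003 mol
Let x = n(LiOH), y = n(NaOH).
Titrant: 1x + 1y = 0.01003;  mass: 23.95x + 40.00y = 0.2755
Solving, x = 7.829 × 10^-3 mol, y = 2.200 × 10^-3 mol
mass of LiOH = 7.829 × 10^-3 × 23.95 = 0.1875 g
% LiOH = 0.1875 / 0.2755 × 100 = 68.06 %

68.06 %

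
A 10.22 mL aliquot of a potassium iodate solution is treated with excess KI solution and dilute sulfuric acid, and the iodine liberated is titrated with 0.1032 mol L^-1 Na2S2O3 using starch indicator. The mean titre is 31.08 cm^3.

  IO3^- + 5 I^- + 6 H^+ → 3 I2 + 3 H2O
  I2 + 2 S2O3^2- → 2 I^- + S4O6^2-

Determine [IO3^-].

0.05231 mol/L

n(S2O3^2-) = 0.03108 × 0.1032 = 3.207 × 10^-3 mol
n(I2) = n(S2O3^2-)/2 = 1.604 × 10^-3 mol
From the 1:3 ratio, n(IO3^-) in the aliquot = 1/3 × 1.604 × 10^-3 = 5.346 × 10^-4 mol
[IO3^-] = 5.346 × 10^-4 / 0.01022 = 0.05231 mol/L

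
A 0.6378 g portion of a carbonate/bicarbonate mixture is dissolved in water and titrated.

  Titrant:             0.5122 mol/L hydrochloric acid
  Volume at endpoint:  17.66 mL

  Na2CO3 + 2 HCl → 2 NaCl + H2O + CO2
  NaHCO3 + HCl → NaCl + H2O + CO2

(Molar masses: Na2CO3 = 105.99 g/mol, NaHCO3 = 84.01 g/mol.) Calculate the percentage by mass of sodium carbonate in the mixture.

32.71 %

n(HCl) = 0.01766 × 0.5122 = 9.045 × 10^-3 mol
Let x = n(Na2CO3), y = n(NaHCO3).
Titrant: 2x + 1y = 9.045 × 10^-3;  mass: 105.99x + 84.01y = 0.6378
Solving, x = 1.969 × 10^-3 mol, y = 5.108 × 10^-3 mol
mass of Na2CO3 = 1.969 × 10^-3 × 105.99 = 0.2086 g
% Na2CO3 = 0.2086 / 0.6378 × 100 = 32.71 %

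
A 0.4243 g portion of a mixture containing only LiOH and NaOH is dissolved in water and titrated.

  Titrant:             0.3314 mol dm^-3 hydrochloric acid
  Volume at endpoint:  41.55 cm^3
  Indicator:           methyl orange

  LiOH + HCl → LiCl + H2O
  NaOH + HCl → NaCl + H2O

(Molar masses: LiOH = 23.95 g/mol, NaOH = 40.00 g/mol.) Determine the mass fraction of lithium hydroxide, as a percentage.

n(HCl) = 0.04155 × 0.3314 = 0.01377 mol
Let x = n(LiOH), y = n(NaOH).
Titrant: 1x + 1y = 0.01377;  mass: 23.95x + 40.00y = 0.4243
Solving, x = 7.881 × 10^-3 mol, y = 5.889 × 10^-3 mol
mass of LiOH = 7.881 × 10^-3 × 23.95 = 0.1887 g
% LiOH = 0.1887 / 0.4243 × 100 = 44.48 %

44.48 %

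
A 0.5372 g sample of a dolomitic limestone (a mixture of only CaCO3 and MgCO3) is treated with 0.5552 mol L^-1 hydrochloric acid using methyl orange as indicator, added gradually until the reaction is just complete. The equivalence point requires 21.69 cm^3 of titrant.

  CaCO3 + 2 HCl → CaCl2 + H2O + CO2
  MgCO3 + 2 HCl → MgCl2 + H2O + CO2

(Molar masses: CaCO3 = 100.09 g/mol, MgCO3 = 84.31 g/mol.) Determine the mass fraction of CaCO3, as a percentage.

34.90 %

n(HCl) = 0.02169 × 0.5552 = 0.01204 mol
Let x = n(CaCO3), y = n(MgCO3).
Titrant: 2x + 2y = 0.01204;  mass: 100.09x + 84.31y = 0.5372
Solving, x = 1.873 × 10^-3 mol, y = 4.148 × 10^-3 mol
mass of CaCO3 = 1.873 × 10^-3 × 100.09 = 0.1875 g
% CaCO3 = 0.1875 / 0.5372 × 100 = 34.90 %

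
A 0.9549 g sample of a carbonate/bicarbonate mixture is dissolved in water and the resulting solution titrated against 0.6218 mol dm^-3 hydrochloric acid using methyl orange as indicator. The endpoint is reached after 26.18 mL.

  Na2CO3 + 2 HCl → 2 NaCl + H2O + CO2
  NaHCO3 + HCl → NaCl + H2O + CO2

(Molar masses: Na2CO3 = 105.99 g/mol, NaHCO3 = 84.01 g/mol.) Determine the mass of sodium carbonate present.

0.7051 g

n(HCl) = 0.02618 × 0.6218 = 0.01628 mol
Let x = n(Na2CO3), y = n(NaHCO3).
Titrant: 2x + 1y = 0.01628;  mass: 105.99x + 84.01y = 0.9549
Solving, x = 6.653 × 10^-3 mol, y = 2.973 × 10^-3 mol
mass of Na2CO3 = 6.653 × 10^-3 × 105.99 = 0.7051 g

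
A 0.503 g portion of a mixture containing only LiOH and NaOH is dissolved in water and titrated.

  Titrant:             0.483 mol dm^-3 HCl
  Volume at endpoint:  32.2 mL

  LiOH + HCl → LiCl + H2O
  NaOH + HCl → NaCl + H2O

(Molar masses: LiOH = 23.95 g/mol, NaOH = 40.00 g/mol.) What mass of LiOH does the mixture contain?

n(HCl) = 0.0322 × 0.483 = 0.0156 mol
Let x = n(LiOH), y = n(NaOH).
Titrant: 1x + 1y = 0.0156;  mass: 23.95x + 40.00y = 0.503
Solving, x = 7.42 × 10^-3 mol, y = 8.13 × 10^-3 mol
mass of LiOH = 7.42 × 10^-3 × 23.95 = 0.178 g

0.178 g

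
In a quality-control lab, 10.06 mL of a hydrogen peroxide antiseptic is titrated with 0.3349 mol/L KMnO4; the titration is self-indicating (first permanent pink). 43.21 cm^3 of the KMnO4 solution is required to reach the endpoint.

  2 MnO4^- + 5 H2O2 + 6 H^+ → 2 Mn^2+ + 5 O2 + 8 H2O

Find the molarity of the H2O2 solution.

3.596 mol/L

n(KMnO4) = 0.04321 L × 0.3349 mol/L = 0.01447 mol
From the 5:2 mole ratio, n(H2O2) = 5/2 × 0.01447 = 0.03618 mol
[H2O2] = 0.03618 mol / 0.01006 L = 3.596 mol/L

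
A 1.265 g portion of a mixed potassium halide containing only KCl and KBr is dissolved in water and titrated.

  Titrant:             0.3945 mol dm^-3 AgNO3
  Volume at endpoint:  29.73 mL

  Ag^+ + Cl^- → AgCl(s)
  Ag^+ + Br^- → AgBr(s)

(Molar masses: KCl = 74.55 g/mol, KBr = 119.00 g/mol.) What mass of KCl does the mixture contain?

0.2192 g

n(AgNO3) = 0.02973 × 0.3945 = 0.01173 mol
Let x = n(KCl), y = n(KBr).
Titrant: 1x + 1y = 0.01173;  mass: 74.55x + 119.00y = 1.265
Solving, x = 2.940 × 10^-3 mol, y = 8.788 × 10^-3 mol
mass of KCl = 2.940 × 10^-3 × 74.55 = 0.2192 g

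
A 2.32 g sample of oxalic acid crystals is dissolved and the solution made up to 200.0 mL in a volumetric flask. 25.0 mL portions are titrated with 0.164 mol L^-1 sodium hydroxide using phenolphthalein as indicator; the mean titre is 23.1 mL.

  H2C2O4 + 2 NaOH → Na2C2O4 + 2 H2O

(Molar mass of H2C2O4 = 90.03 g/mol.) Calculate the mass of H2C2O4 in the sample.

1.36 g

n(NaOH) per titration = 0.0231 × 0.164 = 3.79 × 10^-3 mol
From the 1:2 ratio, n(H2C2O4) in each aliquot = 1/2 × 3.79 × 10^-3 = 1.89 × 10^-3 mol
n(H2C2O4) in the whole flask = 1.89 × 10^-3 × 200.0/25.0 = 0.0152 mol
mass of H2C2O4 = 0.0152 × 90.03 = 1.36 g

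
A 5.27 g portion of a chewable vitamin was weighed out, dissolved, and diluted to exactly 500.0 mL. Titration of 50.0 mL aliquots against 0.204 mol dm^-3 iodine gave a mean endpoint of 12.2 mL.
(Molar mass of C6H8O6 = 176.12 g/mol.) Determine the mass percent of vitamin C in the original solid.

C6H8O6 + I2 → C6H6O6 + 2 HI
n(I2) per titration = 0.0122 × 0.204 = 2.49 × 10^-3 mol
n(C6H8O6) in each aliquot = 2.49 × 10^-3 mol (1:1 ratio)
n(C6H8O6) in the whole flask = 2.49 × 10^-3 × 500.0/50.0 = 0.0249 mol
mass of C6H8O6 = 0.0249 × 176.12 = 4.38 g
% C6H8O6 = 4.38 / 5.27 × 100 = 83.2 %

83.2 %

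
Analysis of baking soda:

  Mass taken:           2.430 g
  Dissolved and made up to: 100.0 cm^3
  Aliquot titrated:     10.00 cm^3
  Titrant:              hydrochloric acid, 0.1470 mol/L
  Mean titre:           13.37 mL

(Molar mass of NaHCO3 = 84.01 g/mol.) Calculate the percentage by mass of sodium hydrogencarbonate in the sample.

67.95 %

NaHCO3 + HCl → NaCl + H2O + CO2
n(HCl) per titration = 0.01337 × 0.1470 = 1.965 × 10^-3 mol
n(NaHCO3) in each aliquot = 1.965 × 10^-3 mol (1:1 ratio)
n(NaHCO3) in the whole flask = 1.965 × 10^-3 × 100.0/10.00 = 0.01965 mol
mass of NaHCO3 = 0.01965 × 84.01 = 1.651 g
% NaHCO3 = 1.651 / 2.430 × 100 = 67.95 %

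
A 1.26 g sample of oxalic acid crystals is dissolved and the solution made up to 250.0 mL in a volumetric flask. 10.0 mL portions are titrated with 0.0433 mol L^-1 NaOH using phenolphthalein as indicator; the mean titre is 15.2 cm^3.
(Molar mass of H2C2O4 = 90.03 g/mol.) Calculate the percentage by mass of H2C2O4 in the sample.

58.8 %

H2C2O4 + 2 NaOH → Na2C2O4 + 2 H2O
n(NaOH) per titration = 0.0152 × 0.0433 = 6.58 × 10^-4 mol
From the 1:2 ratio, n(H2C2O4) in each aliquot = 1/2 × 6.58 × 10^-4 = 3.29 × 10^-4 mol
n(H2C2O4) in the whole flask = 3.29 × 10^-4 × 250.0/10.0 = 8.23 × 10^-3 mol
mass of H2C2O4 = 8.23 × 10^-3 × 90.03 = 0.741 g
% H2C2O4 = 0.741 / 1.26 × 100 = 58.8 %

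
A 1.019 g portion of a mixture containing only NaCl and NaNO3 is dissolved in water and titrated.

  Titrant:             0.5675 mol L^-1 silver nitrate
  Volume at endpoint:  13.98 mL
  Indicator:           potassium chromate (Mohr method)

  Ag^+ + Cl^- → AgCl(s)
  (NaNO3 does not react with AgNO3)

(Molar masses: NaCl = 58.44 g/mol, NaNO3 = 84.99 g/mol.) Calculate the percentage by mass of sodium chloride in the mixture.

45.50 %

n(AgNO3) = 0.01398 × 0.5675 = 7.934 × 10^-3 mol
Let x = n(NaCl), y = n(NaNO3).
Titrant: 1x = 7.934 × 10^-3;  mass: 58.44x + 84.99y = 1.019
Solving, x = 7.934 × 10^-3 mol, y = 6.534 × 10^-3 mol
mass of NaCl = 7.934 × 10^-3 × 58.44 = 0.4636 g
% NaCl = 0.4636 / 1.019 × 100 = 45.50 %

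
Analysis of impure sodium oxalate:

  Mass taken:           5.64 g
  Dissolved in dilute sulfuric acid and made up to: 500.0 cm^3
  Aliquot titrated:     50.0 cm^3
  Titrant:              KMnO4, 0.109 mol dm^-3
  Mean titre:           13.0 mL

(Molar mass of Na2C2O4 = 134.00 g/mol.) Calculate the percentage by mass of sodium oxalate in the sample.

2 MnO4^- + 5 C2O4^2- + 16 H^+ → 2 Mn^2+ + 10 CO2 + 8 H2O
n(KMnO4) per titration = 0.0130 × 0.109 = 1.42 × 10^-3 mol
From the 5:2 ratio, n(Na2C2O4) in each aliquot = 5/2 × 1.42 × 10^-3 = 3.54 × 10^-3 mol
n(Na2C2O4) in the whole flask = 3.54 × 10^-3 × 500.0/50.0 = 0.0354 mol
mass of Na2C2O4 = 0.0354 × 134.00 = 4.75 g
% Na2C2O4 = 4.75 / 5.64 × 100 = 84.2 %

84.2 %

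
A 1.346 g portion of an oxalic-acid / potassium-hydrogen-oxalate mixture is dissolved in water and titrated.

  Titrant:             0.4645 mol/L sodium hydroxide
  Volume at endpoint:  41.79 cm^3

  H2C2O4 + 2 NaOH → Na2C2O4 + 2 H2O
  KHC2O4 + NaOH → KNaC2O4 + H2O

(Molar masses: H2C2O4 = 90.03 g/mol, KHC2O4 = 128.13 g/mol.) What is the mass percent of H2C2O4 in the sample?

n(NaOH) = 0.04179 × 0.4645 = 0.01941 mol
Let x = n(H2C2O4), y = n(KHC2O4).
Titrant: 2x + 1y = 0.01941;  mass: 90.03x + 128.13y = 1.346
Solving, x = 6.865 × 10^-3 mol, y = 5.681 × 10^-3 mol
mass of H2C2O4 = 6.865 × 10^-3 × 90.03 = 0.6181 g
% H2C2O4 = 0.6181 / 1.346 × 100 = 45.92 %

45.92 %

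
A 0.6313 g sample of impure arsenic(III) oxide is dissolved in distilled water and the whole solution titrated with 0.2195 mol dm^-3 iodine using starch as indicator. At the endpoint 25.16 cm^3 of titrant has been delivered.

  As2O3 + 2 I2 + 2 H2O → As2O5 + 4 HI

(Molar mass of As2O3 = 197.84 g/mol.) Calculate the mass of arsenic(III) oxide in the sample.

n(I2) = 0.02516 L × 0.2195 mol/L = 5.523 × 10^-3 mol
From the 1:2 ratio, n(As2O3) = 1/2 × 5.523 × 10^-3 = 2.761 × 10^-3 mol
mass of As2O3 = 2.761 × 10^-3 × 197.84 g/mol = 0.5463 g

0.5463 g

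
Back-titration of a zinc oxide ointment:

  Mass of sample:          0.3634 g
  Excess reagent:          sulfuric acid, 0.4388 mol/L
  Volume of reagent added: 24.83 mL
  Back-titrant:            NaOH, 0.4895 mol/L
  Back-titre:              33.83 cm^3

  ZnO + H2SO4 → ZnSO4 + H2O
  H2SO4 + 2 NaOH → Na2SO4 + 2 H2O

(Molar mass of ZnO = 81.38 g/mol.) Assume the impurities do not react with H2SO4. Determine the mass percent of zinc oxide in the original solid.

n(H2SO4) added = 0.02483 × 0.4388 = 0.01090 mol
n(NaOH) used in back-titration = 0.03383 × 0.4895 = 0.01656 mol
From the 1:2 ratio, n(H2SO4) left over = 1/2 × 0.01656 = 8.280 × 10^-3 mol
n(H2SO4) consumed by analyte = 0.01090 − 8.280 × 10^-3 = 2.616 × 10^-3 mol
n(ZnO) = 2.616 × 10^-3 mol (1:1 ratio)
mass of ZnO = 2.616 × 10^-3 × 81.38 = 0.2129 g
% ZnO = 0.2129 / 0.3634 × 100 = 58.57 %

58.57 %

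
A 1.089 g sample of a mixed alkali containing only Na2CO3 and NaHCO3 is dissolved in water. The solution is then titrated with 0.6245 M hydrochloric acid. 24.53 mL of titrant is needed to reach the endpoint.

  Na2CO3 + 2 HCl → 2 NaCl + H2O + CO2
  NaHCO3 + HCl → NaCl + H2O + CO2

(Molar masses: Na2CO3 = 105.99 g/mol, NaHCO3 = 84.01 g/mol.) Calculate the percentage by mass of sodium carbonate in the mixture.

n(HCl) = 0.02453 × 0.6245 = 0.01532 mol
Let x = n(Na2CO3), y = n(NaHCO3).
Titrant: 2x + 1y = 0.01532;  mass: 105.99x + 84.01y = 1.089
Solving, x = 3.191 × 10^-3 mol, y = 8.937 × 10^-3 mol
mass of Na2CO3 = 3.191 × 10^-3 × 105.99 = 0.3382 g
% Na2CO3 = 0.3382 / 1.089 × 100 = 31.06 %

31.06 %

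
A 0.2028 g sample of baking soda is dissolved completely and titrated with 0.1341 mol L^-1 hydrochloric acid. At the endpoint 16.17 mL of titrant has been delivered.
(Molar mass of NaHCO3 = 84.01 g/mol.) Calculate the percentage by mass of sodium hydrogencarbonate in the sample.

89.83 %

NaHCO3 + HCl → NaCl + H2O + CO2
n(HCl) = 0.01617 L × 0.1341 mol/L = 2.168 × 10^-3 mol
n(NaHCO3) = 2.168 × 10^-3 mol (1:1 ratio)
mass of NaHCO3 = 2.168 × 10^-3 × 84.01 g/mol = 0.1822 g
% NaHCO3 = 0.1822 / 0.2028 × 100 = 89.83 %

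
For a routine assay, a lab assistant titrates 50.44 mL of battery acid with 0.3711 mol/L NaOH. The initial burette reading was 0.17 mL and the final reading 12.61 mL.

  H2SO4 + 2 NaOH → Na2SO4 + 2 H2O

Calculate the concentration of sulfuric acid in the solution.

0.04576 mol/L

n(NaOH) = 0.01244 L × 0.3711 mol/L = 4.616 × 10^-3 mol
From the 1:2 mole ratio, n(H2SO4) = 1/2 × 4.616 × 10^-3 = 2.308 × 10^-3 mol
[H2SO4] = 2.308 × 10^-3 mol / 0.05044 L = 0.04576 mol/L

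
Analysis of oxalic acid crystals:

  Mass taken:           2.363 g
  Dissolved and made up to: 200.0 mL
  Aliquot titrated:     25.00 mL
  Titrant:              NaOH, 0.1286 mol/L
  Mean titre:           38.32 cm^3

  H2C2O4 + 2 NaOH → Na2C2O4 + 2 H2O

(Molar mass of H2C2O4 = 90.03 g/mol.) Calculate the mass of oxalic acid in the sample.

1.775 g

n(NaOH) per titration = 0.03832 × 0.1286 = 4.928 × 10^-3 mol
From the 1:2 ratio, n(H2C2O4) in each aliquot = 1/2 × 4.928 × 10^-3 = 2.464 × 10^-3 mol
n(H2C2O4) in the whole flask = 2.464 × 10^-3 × 200.0/25.00 = 0.01971 mol
mass of H2C2O4 = 0.01971 × 90.03 = 1.775 g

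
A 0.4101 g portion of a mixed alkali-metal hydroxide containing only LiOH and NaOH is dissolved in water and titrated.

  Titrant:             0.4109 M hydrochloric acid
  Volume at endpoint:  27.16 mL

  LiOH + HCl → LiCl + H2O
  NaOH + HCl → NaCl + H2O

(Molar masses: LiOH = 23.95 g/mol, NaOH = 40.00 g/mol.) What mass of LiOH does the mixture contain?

n(HCl) = 0.02716 × 0.4109 = 0.01116 mol
Let x = n(LiOH), y = n(NaOH).
Titrant: 1x + 1y = 0.01116;  mass: 23.95x + 40.00y = 0.4101
Solving, x = 2.262 × 10^-3 mol, y = 8.898 × 10^-3 mol
mass of LiOH = 2.262 × 10^-3 × 23.95 = 0.05417 g

0.05417 g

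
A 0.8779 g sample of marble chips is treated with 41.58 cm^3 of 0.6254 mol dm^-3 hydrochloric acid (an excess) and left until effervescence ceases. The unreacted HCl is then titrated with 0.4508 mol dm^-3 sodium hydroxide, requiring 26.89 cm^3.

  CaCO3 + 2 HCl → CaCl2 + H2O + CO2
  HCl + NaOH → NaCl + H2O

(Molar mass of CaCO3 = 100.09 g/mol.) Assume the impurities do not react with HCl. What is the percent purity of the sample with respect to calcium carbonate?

n(HCl) added = 0.04158 × 0.6254 = 0.02600 mol
n(NaOH) used in back-titration = 0.02689 × 0.4508 = 0.01212 mol
n(HCl) left over = 0.01212 mol (1:1 ratio)
n(HCl) consumed by analyte = 0.02600 − 0.01212 = 0.01388 mol
From the 1:2 ratio, n(CaCO3) = 1/2 × 0.01388 = 6.941 × 10^-3 mol
mass of CaCO3 = 6.941 × 10^-3 × 100.09 = 0.6947 g
% CaCO3 = 0.6947 / 0.8779 × 100 = 79.14 %

79.14 %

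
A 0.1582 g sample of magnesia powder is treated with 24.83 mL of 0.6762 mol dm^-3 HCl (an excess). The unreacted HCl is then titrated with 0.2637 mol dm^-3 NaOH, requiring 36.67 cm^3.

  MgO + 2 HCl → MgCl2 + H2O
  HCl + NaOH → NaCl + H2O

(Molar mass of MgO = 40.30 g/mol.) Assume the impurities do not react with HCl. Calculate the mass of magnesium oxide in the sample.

0.1435 g

n(HCl) added = 0.02483 × 0.6762 = 0.01679 mol
n(NaOH) used in back-titration = 0.03667 × 0.2637 = 9.670 × 10^-3 mol
n(HCl) left over = 9.670 × 10^-3 mol (1:1 ratio)
n(HCl) consumed by analyte = 0.01679 − 9.670 × 10^-3 = 7.120 × 10^-3 mol
From the 1:2 ratio, n(MgO) = 1/2 × 7.120 × 10^-3 = 3.560 × 10^-3 mol
mass of MgO = 3.560 × 10^-3 × 40.30 = 0.1435 g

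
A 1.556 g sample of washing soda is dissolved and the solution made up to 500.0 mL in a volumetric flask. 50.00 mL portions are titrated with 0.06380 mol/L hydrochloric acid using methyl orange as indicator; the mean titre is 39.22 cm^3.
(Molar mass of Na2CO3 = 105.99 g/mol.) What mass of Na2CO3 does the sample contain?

Na2CO3 + 2 HCl → 2 NaCl + H2O + CO2
n(HCl) per titration = 0.03922 × 0.06380 = 2.502 × 10^-3 mol
From the 1:2 ratio, n(Na2CO3) in each aliquot = 1/2 × 2.502 × 10^-3 = 1.251 × 10^-3 mol
n(Na2CO3) in the whole flask = 1.251 × 10^-3 × 500.0/50.00 = 0.01251 mol
mass of Na2CO3 = 0.01251 × 105.99 = 1.326 g

1.326 g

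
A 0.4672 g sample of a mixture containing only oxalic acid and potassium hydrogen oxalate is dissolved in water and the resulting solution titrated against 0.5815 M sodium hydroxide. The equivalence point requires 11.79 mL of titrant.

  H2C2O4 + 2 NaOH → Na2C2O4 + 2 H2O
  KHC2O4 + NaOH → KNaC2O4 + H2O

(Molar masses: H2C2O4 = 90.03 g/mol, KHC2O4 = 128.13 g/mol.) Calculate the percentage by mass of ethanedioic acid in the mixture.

n(NaOH) = 0.01179 × 0.5815 = 6.856 × 10^-3 mol
Let x = n(H2C2O4), y = n(KHC2O4).
Titrant: 2x + 1y = 6.856 × 10^-3;  mass: 90.03x + 128.13y = 0.4672
Solving, x = 2.474 × 10^-3 mol, y = 1.908 × 10^-3 mol
mass of H2C2O4 = 2.474 × 10^-3 × 90.03 = 0.2227 g
% H2C2O4 = 0.2227 / 0.4672 × 100 = 47.67 %

47.67 %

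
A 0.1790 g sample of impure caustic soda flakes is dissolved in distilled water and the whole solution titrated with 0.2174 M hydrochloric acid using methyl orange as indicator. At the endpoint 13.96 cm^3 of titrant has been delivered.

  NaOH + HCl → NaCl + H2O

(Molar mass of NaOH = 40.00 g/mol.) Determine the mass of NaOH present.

0.1214 g

n(HCl) = 0.01396 L × 0.2174 mol/L = 3.035 × 10^-3 mol
n(NaOH) = 3.035 × 10^-3 mol (1:1 ratio)
mass of NaOH = 3.035 × 10^-3 × 40.00 g/mol = 0.1214 g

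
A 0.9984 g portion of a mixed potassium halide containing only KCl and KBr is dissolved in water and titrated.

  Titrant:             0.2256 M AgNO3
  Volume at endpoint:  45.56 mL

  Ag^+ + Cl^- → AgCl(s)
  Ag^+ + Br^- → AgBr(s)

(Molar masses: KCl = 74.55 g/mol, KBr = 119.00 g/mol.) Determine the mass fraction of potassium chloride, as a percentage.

37.75 %

n(AgNO3) = 0.04556 × 0.2256 = 0.01028 mol
Let x = n(KCl), y = n(KBr).
Titrant: 1x + 1y = 0.01028;  mass: 74.55x + 119.00y = 0.9984
Solving, x = 5.056 × 10^-3 mol, y = 5.223 × 10^-3 mol
mass of KCl = 5.056 × 10^-3 × 74.55 = 0.3769 g
% KCl = 0.3769 / 0.9984 × 100 = 37.75 %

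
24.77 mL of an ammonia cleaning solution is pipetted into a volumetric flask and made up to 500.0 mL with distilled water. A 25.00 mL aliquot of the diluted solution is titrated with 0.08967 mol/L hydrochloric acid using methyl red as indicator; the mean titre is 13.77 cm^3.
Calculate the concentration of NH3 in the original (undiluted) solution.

0.9970 mol/L

NH3 + HCl → NH4Cl
n(HCl) = 0.01377 × 0.08967 = 1.235 × 10^-3 mol
n(NH3) in the aliquot = 1.235 × 10^-3 mol (1:1 ratio)
[NH3]_dilute = 1.235 × 10^-3 / 0.02500 = 0.04939 mol/L
Dilution factor = 500.0 / 24.77 = 20.19
[NH3]_stock = 0.04939 × 20.19 = 0.9970 mol/L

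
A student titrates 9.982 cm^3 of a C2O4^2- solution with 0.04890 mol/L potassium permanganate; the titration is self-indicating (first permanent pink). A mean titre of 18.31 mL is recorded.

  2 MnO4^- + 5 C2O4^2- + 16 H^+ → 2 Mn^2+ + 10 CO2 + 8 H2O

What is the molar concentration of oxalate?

n(KMnO4) = 0.01831 L × 0.04890 mol/L = 8.954 × 10^-4 mol
From the 5:2 mole ratio, n(C2O4^2-) = 5/2 × 8.954 × 10^-4 = 2.238 × 10^-3 mol
[C2O4^2-] = 2.238 × 10^-3 mol / 0.009982 L = 0.2242 mol/L

0.2242 mol/L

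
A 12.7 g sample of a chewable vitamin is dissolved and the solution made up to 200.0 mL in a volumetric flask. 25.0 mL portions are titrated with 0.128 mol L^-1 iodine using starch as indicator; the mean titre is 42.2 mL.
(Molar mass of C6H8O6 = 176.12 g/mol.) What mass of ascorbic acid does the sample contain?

C6H8O6 + I2 → C6H6O6 + 2 HI
n(I2) per titration = 0.0422 × 0.128 = 5.40 × 10^-3 mol
n(C6H8O6) in each aliquot = 5.40 × 10^-3 mol (1:1 ratio)
n(C6H8O6) in the whole flask = 5.40 × 10^-3 × 200.0/25.0 = 0.0432 mol
mass of C6H8O6 = 0.0432 × 176.12 = 7.61 g

7.61 g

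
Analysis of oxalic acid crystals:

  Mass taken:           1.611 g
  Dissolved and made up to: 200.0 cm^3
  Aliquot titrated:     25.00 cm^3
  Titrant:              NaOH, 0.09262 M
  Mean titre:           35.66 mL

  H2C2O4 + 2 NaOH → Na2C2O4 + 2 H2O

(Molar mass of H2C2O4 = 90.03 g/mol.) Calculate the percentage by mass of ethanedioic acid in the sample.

n(NaOH) per titration = 0.03566 × 0.09262 = 3.303 × 10^-3 mol
From the 1:2 ratio, n(H2C2O4) in each aliquot = 1/2 × 3.303 × 10^-3 = 1.651 × 10^-3 mol
n(H2C2O4) in the whole flask = 1.651 × 10^-3 × 200.0/25.00 = 0.01321 mol
mass of H2C2O4 = 0.01321 × 90.03 = 1.189 g
% H2C2O4 = 1.189 / 1.611 × 100 = 73.83 %

73.83 %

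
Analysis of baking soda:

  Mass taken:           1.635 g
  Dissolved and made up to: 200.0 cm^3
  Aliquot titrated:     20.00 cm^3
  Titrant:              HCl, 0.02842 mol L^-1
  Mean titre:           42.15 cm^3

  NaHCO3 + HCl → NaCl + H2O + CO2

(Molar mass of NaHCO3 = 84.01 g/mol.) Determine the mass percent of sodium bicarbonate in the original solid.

n(HCl) per titration = 0.04215 × 0.02842 = 1.198 × 10^-3 mol
n(NaHCO3) in each aliquot = 1.198 × 10^-3 mol (1:1 ratio)
n(NaHCO3) in the whole flask = 1.198 × 10^-3 × 200.0/20.00 = 0.01198 mol
mass of NaHCO3 = 0.01198 × 84.01 = 1.006 g
% NaHCO3 = 1.006 / 1.635 × 100 = 61.55 %

61.55 %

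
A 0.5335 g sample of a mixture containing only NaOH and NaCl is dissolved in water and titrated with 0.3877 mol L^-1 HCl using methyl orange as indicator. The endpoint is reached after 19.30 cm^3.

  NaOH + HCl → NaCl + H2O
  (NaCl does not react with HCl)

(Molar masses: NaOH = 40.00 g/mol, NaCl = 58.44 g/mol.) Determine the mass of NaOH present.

0.2993 g

n(HCl) = 0.01930 × 0.3877 = 7.483 × 10^-3 mol
Let x = n(NaOH), y = n(NaCl).
Titrant: 1x = 7.483 × 10^-3;  mass: 40.00x + 58.44y = 0.5335
Solving, x = 7.483 × 10^-3 mol, y = 4.007 × 10^-3 mol
mass of NaOH = 7.483 × 10^-3 × 40.00 = 0.2993 g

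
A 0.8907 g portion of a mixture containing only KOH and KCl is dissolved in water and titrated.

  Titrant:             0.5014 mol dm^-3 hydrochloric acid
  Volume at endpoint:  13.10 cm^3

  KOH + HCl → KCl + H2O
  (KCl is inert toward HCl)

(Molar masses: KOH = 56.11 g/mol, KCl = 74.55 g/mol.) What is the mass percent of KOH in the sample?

n(HCl) = 0.01310 × 0.5014 = 6.568 × 10^-3 mol
Let x = n(KOH), y = n(KCl).
Titrant: 1x = 6.568 × 10^-3;  mass: 56.11x + 74.55y = 0.8907
Solving, x = 6.568 × 10^-3 mol, y = 7.004 × 10^-3 mol
mass of KOH = 6.568 × 10^-3 × 56.11 = 0.3685 g
% KOH = 0.3685 / 0.8907 × 100 = 41.38 %

41.38 %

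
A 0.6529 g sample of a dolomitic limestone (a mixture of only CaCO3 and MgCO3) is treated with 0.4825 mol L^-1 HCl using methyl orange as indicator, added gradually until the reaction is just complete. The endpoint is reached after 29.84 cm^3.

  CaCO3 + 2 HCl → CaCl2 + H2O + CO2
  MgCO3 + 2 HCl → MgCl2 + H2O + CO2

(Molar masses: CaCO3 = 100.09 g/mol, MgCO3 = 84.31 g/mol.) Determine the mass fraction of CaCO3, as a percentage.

44.65 %

n(HCl) = 0.02984 × 0.4825 = 0.01440 mol
Let x = n(CaCO3), y = n(MgCO3).
Titrant: 2x + 2y = 0.01440;  mass: 100.09x + 84.31y = 0.6529
Solving, x = 2.913 × 10^-3 mol, y = 4.286 × 10^-3 mol
mass of CaCO3 = 2.913 × 10^-3 × 100.09 = 0.2915 g
% CaCO3 = 0.2915 / 0.6529 × 100 = 44.65 %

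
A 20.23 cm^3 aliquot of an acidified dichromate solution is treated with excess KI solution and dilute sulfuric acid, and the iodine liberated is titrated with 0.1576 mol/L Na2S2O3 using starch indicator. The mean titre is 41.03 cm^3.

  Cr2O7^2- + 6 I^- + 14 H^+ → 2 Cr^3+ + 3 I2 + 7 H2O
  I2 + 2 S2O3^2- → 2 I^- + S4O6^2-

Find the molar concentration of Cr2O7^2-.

0.05327 mol/L

n(S2O3^2-) = 0.04103 × 0.1576 = 6.466 × 10^-3 mol
n(I2) = n(S2O3^2-)/2 = 3.233 × 10^-3 mol
From the 1:3 ratio, n(Cr2O7^2-) in the aliquot = 1/3 × 3.233 × 10^-3 = 1.078 × 10^-3 mol
[Cr2O7^2-] = 1.078 × 10^-3 / 0.02023 = 0.05327 mol/L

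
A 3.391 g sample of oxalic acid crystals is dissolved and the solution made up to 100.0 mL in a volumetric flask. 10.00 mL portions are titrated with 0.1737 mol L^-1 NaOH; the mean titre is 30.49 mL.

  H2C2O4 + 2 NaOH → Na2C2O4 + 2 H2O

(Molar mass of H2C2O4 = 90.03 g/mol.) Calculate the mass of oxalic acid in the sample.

n(NaOH) per titration = 0.03049 × 0.1737 = 5.296 × 10^-3 mol
From the 1:2 ratio, n(H2C2O4) in each aliquot = 1/2 × 5.296 × 10^-3 = 2.648 × 10^-3 mol
n(H2C2O4) in the whole flask = 2.648 × 10^-3 × 100.0/10.00 = 0.02648 mol
mass of H2C2O4 = 0.02648 × 90.03 = 2.384 g

2.384 g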